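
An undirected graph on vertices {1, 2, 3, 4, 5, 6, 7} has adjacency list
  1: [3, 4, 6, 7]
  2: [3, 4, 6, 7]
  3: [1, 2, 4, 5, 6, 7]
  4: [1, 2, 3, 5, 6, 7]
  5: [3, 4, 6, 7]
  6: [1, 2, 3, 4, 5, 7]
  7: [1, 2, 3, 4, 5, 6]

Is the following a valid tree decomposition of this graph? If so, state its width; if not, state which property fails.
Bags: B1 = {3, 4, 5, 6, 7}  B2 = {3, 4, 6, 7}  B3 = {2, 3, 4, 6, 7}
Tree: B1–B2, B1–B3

A tree decomposition must satisfy three properties: every vertex lies in some bag; for every edge, both endpoints lie together in some bag; and for every vertex, the bags containing it form a connected subtree. Here vertex 1 appears in no bag, so the decomposition is invalid.

No — vertex 1 appears in no bag.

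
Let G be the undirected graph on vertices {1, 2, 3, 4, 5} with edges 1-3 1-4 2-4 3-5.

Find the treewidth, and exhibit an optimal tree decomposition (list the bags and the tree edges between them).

Treewidth 1.
One such decomposition:
Bags: B1 = {1, 4}  B2 = {1, 3}  B3 = {2, 4}  B4 = {3, 5}
Tree: B1–B2, B1–B3, B2–B4

Each bag holds 2 vertices, so the decomposition has width 1, which upper-bounds the treewidth. G has an edge, so its treewidth is at least 1. Hence tw(G) = 1 exactly.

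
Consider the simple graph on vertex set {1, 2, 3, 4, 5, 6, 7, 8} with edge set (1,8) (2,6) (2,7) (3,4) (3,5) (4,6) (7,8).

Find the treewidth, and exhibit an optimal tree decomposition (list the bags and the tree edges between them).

Treewidth 1.
One optimal decomposition is:
Bags: B1 = {3, 5}  B2 = {3, 4}  B3 = {4, 6}  B4 = {2, 6}  B5 = {2, 7}  B6 = {7, 8}  B7 = {1, 8}
Tree: B1–B2, B2–B3, B3–B4, B4–B5, B5–B6, B6–B7

The largest bag has 2 vertices, giving width 1; this decomposition certifies tw(G) ≤ 1. G has an edge, so its treewidth is at least 1. The upper and lower bounds meet at 1, so that is the treewidth.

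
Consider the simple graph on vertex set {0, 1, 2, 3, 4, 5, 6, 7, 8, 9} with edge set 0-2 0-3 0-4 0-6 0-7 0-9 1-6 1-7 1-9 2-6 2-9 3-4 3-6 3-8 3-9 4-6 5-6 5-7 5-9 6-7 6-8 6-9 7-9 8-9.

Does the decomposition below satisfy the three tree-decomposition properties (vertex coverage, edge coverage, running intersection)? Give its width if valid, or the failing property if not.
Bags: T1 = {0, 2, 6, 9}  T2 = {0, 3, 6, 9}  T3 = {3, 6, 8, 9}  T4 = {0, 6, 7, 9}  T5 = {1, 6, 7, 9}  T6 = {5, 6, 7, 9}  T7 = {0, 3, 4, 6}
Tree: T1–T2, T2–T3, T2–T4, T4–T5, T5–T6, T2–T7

Yes; width 3.

Vertex coverage: the bags together contain {0, 1, 2, 3, 4, 5, 6, 7, 8, 9}, the full vertex set. Edge coverage: each edge of G has both endpoints in at least one bag. Running intersection: for every vertex, the bags containing it form a connected subtree. All three properties hold, so this is a valid tree decomposition of width max|bag| − 1 = 3, and hence tw(G) ≤ 3.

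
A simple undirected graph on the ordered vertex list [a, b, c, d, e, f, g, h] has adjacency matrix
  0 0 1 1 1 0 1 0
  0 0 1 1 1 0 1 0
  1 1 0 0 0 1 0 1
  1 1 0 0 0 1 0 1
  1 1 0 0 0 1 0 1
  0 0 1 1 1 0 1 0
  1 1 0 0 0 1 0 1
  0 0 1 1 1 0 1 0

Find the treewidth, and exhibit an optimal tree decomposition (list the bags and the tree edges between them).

Treewidth 4.
One optimal decomposition is:
Bags: B1 = {a, b, c, f, h}  B2 = {a, b, d, f, h}  B3 = {a, b, e, f, h}  B4 = {a, b, f, g, h}
Tree: B1–B2, B2–B3, B3–B4

Each bag holds 5 vertices, so the decomposition has width 4, which upper-bounds the treewidth. For the lower bound: the 5 vertex sets {b,c}, {d,f}, {a,e}, {h}, {g} are disjoint, each induces a connected subgraph, and every pair is joined by at least one edge of G. Contracting each set to a single vertex therefore yields K_{5} as a minor, and since treewidth is minor-monotone, tw(G) ≥ tw(K_{5}) = 4. Therefore the treewidth is 4.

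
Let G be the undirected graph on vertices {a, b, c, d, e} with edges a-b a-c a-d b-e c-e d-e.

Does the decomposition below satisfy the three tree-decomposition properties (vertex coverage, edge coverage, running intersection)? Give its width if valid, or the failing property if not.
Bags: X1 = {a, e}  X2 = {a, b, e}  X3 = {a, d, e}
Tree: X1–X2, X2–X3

No — vertex c appears in no bag.

A tree decomposition must satisfy three properties: every vertex lies in some bag; for every edge, both endpoints lie together in some bag; and for every vertex, the bags containing it form a connected subtree. Here vertex c appears in no bag, so the decomposition is invalid.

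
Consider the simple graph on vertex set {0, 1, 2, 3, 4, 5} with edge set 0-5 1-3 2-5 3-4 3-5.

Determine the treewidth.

1

A width-1 tree decomposition is:
Bags: B1 = {3, 5}  B2 = {3, 4}  B3 = {1, 3}  B4 = {0, 5}  B5 = {2, 5}
Tree: B1–B2, B1–B3, B1–B4, B1–B5
Each bag holds 2 vertices, so the decomposition has width 1, which upper-bounds the treewidth. Any graph with an edge has treewidth ≥ 1, and G has the edge 3–5. Therefore the treewidth is 1.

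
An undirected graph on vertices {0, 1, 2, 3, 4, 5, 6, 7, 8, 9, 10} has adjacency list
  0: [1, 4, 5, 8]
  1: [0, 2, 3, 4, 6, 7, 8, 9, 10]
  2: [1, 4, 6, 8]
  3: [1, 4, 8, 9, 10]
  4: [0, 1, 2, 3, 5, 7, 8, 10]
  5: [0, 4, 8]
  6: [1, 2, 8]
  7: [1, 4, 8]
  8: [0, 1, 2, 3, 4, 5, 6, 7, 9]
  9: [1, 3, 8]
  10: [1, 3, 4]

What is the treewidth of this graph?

A width-3 tree decomposition is:
Bags: B1 = {1, 2, 4, 8}  B2 = {1, 3, 4, 8}  B3 = {1, 4, 7, 8}  B4 = {1, 3, 4, 10}  B5 = {1, 2, 6, 8}  B6 = {0, 1, 4, 8}  B7 = {1, 3, 8, 9}  B8 = {0, 4, 5, 8}
Tree: B1–B2, B1–B3, B2–B4, B1–B5, B1–B6, B2–B7, B6–B8
Every bag has size at most 4, so the width is 4 − 1 = 3 and tw(G) ≤ 3. For the lower bound, the 4 vertices {1, 3, 8, 9} are pairwise adjacent, and any tree decomposition puts a clique entirely inside one bag — forcing width ≥ 3. Hence tw(G) = 3 exactly.

3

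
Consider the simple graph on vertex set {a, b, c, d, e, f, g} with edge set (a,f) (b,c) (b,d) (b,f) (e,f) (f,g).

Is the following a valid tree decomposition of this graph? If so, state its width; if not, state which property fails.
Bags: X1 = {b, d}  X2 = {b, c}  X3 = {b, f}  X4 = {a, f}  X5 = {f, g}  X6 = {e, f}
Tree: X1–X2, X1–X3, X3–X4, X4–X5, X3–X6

Yes; width 1.

Every vertex of G appears in some bag (union = {a, b, c, d, e, f, g}); every edge is covered by a bag; and for each vertex v the set of bags containing v is connected in the bag tree. The decomposition is therefore valid. The largest bag has 2 vertices, so the width is 1.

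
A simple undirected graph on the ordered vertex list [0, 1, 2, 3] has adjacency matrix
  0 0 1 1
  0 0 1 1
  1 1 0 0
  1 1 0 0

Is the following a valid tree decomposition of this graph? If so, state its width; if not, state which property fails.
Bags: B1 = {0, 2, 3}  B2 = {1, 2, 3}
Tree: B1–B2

Checking the three conditions: (i) the bags cover all of {0, 1, 2, 3}; (ii) for each edge, some bag contains both endpoints; (iii) the bags containing any fixed vertex form a subtree. All hold, so the decomposition is valid with width 3 − 1 = 2.

Yes; width 2.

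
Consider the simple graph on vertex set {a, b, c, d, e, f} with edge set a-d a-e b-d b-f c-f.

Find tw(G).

A width-1 tree decomposition is:
Bags: B1 = {a, e}  B2 = {a, d}  B3 = {b, d}  B4 = {b, f}  B5 = {c, f}
Tree: B1–B2, B2–B3, B3–B4, B4–B5
Each bag holds 2 vertices, so the decomposition has width 1, which upper-bounds the treewidth. G has an edge, so its treewidth is at least 1. Hence tw(G) = 1 exactly.

1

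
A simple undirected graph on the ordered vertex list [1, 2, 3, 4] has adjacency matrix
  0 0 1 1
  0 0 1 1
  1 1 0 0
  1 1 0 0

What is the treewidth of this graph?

A width-2 tree decomposition is:
Bags: B1 = {1, 2, 4}  B2 = {1, 2, 3}
Tree: B1–B2
The largest bag has 3 vertices, giving width 2; this decomposition certifies tw(G) ≤ 2. The edges 2–4–1–3–2 form a cycle, so G is not a tree and its treewidth is at least 2. Therefore the treewidth is 2.

2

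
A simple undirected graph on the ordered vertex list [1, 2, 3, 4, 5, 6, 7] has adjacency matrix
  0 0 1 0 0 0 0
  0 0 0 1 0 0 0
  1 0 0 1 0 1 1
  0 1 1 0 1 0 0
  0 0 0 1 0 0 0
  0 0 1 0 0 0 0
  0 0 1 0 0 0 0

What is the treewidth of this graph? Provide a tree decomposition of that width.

Every bag has size at most 2, so the width is 2 − 1 = 1 and tw(G) ≤ 1. G has an edge, so its treewidth is at least 1. Combining the bounds, tw(G) = 1.

Treewidth 1.
One optimal decomposition is:
Bags: B1 = {4, 5}  B2 = {3, 4}  B3 = {3, 7}  B4 = {3, 6}  B5 = {2, 4}  B6 = {1, 3}
Tree: B1–B2, B2–B3, B3–B4, B2–B5, B3–B6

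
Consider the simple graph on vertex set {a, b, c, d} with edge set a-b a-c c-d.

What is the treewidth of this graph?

A width-1 tree decomposition is:
Bags: B1 = {a, c}  B2 = {c, d}  B3 = {a, b}
Tree: B1–B2, B1–B3
The largest bag has 2 vertices, giving width 1; this decomposition certifies tw(G) ≤ 1. Any graph with an edge has treewidth ≥ 1, and G has the edge a–c. Hence tw(G) = 1 exactly.

1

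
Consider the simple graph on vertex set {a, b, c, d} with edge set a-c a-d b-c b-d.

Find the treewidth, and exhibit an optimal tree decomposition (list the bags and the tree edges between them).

Each bag holds 3 vertices, so the decomposition has width 2, which upper-bounds the treewidth. Since d–b–c–a–d is a cycle in G, G is not acyclic. Forests are exactly the graphs of treewidth ≤ 1, so tw(G) ≥ 2. Combining the bounds, tw(G) = 2.

Treewidth 2.
Bags: B1 = {b, c, d}  B2 = {a, c, d}
Tree: B1–B2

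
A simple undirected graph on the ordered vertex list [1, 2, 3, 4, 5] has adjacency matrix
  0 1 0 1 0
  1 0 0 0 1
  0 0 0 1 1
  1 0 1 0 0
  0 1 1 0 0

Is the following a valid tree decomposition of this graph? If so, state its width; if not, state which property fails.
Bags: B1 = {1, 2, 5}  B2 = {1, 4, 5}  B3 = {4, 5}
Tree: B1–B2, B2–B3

No — vertex 3 appears in no bag.

A tree decomposition must satisfy three properties: every vertex lies in some bag; for every edge, both endpoints lie together in some bag; and for every vertex, the bags containing it form a connected subtree. Here vertex 3 appears in no bag, so the decomposition is invalid.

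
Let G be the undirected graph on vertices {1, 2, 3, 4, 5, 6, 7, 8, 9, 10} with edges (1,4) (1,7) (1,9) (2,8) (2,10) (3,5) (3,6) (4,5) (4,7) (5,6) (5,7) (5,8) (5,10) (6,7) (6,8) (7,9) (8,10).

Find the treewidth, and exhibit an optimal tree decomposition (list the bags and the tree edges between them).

Treewidth 2.
One such decomposition:
Bags: B1 = {5, 6, 7}  B2 = {4, 5, 7}  B3 = {1, 4, 7}  B4 = {5, 6, 8}  B5 = {5, 8, 10}  B6 = {3, 5, 6}  B7 = {2, 8, 10}  B8 = {1, 7, 9}
Tree: B1–B2, B2–B3, B1–B4, B4–B5, B4–B6, B5–B7, B3–B8

The largest bag has 3 vertices, giving width 2; this decomposition certifies tw(G) ≤ 2. On the other hand G contains the 3-clique {1, 7, 9}. A clique must lie in a single bag of any decomposition, so no decomposition can have width below 2. Combining the bounds, tw(G) = 2.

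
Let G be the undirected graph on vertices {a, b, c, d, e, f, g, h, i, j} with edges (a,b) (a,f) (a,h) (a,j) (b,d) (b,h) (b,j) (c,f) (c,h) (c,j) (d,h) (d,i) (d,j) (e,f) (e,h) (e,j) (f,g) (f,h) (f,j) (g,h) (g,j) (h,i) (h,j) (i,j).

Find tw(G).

A width-3 tree decomposition is:
Bags: B1 = {a, b, h, j}  B2 = {a, f, h, j}  B3 = {e, f, h, j}  B4 = {f, g, h, j}  B5 = {c, f, h, j}  B6 = {b, d, h, j}  B7 = {d, h, i, j}
Tree: B1–B2, B2–B3, B2–B4, B4–B5, B1–B6, B6–B7
Every bag has size at most 4, so the width is 4 − 1 = 3 and tw(G) ≤ 3. For the lower bound, the 4 vertices {b, d, h, j} are pairwise adjacent, and any tree decomposition puts a clique entirely inside one bag — forcing width ≥ 3. Combining the bounds, tw(G) = 3.

3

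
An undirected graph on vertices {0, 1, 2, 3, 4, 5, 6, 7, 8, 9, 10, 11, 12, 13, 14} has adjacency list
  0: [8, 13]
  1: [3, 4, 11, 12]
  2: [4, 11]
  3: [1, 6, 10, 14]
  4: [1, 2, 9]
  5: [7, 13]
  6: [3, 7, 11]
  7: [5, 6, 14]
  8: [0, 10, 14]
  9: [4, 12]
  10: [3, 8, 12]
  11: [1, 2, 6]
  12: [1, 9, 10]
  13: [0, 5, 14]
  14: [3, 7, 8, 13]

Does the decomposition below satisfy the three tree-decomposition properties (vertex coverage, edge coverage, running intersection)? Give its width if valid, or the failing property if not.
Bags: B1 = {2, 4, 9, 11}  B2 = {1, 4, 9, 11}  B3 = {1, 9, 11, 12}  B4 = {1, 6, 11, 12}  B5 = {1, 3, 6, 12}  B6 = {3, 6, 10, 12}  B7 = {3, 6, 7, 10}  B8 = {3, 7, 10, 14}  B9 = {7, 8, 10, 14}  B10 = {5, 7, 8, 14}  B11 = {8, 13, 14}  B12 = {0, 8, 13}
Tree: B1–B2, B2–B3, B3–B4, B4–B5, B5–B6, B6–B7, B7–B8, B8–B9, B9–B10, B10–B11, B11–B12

A tree decomposition must satisfy three properties: every vertex lies in some bag; for every edge, both endpoints lie together in some bag; and for every vertex, the bags containing it form a connected subtree. Here edge (5,13) lies in no bag, so the decomposition is invalid.

No — edge (5,13) lies in no bag.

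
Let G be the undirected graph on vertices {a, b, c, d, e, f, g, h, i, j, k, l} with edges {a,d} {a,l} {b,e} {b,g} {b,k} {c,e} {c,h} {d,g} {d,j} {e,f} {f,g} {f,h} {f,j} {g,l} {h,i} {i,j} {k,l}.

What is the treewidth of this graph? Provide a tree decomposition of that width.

Treewidth 3.
Bags: B1 = {a, d, k, l}  B2 = {d, g, k, l}  B3 = {b, d, g, k}  B4 = {b, d, g, j}  B5 = {b, f, g, j}  B6 = {b, e, f, j}  B7 = {e, f, i, j}  B8 = {e, f, h, i}  B9 = {c, e, h, i}
Tree: B1–B2, B2–B3, B3–B4, B4–B5, B5–B6, B6–B7, B7–B8, B8–B9

The largest bag has 4 vertices, giving width 3; this decomposition certifies tw(G) ≤ 3. For the lower bound: the 4 vertex sets {a,k,l}, {d}, {g}, {b,e,f,j} are disjoint, each induces a connected subgraph, and every pair is joined by at least one edge of G. Contracting each set to a single vertex therefore yields K_{4} as a minor, and since treewidth is minor-monotone, tw(G) ≥ tw(K_{4}) = 3. Hence tw(G) = 3 exactly.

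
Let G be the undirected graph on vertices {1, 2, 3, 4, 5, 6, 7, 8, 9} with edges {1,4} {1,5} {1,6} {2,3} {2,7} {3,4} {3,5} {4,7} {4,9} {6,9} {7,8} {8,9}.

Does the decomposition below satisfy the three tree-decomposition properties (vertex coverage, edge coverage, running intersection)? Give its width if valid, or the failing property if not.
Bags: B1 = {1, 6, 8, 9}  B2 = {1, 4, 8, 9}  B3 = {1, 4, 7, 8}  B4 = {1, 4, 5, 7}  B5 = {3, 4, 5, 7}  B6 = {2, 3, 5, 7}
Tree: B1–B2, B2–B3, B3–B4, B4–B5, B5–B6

Yes; width 3.

Vertex coverage: the bags together contain {1, 2, 3, 4, 5, 6, 7, 8, 9}, the full vertex set. Edge coverage: each edge of G has both endpoints in at least one bag. Running intersection: for every vertex, the bags containing it form a connected subtree. All three properties hold, so this is a valid tree decomposition of width max|bag| − 1 = 3, and hence tw(G) ≤ 3.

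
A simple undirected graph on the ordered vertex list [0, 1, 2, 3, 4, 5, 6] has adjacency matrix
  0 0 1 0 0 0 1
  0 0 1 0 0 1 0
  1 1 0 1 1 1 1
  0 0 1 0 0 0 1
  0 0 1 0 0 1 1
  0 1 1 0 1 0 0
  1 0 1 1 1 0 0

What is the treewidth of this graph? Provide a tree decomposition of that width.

Each bag holds 3 vertices, so the decomposition has width 2, which upper-bounds the treewidth. For the lower bound, the 3 vertices {1, 2, 5} are pairwise adjacent, and any tree decomposition puts a clique entirely inside one bag — forcing width ≥ 2. Therefore the treewidth is 2.

Treewidth 2.
One such decomposition:
Bags: B1 = {2, 4, 5}  B2 = {2, 4, 6}  B3 = {1, 2, 5}  B4 = {2, 3, 6}  B5 = {0, 2, 6}
Tree: B1–B2, B1–B3, B2–B4, B4–B5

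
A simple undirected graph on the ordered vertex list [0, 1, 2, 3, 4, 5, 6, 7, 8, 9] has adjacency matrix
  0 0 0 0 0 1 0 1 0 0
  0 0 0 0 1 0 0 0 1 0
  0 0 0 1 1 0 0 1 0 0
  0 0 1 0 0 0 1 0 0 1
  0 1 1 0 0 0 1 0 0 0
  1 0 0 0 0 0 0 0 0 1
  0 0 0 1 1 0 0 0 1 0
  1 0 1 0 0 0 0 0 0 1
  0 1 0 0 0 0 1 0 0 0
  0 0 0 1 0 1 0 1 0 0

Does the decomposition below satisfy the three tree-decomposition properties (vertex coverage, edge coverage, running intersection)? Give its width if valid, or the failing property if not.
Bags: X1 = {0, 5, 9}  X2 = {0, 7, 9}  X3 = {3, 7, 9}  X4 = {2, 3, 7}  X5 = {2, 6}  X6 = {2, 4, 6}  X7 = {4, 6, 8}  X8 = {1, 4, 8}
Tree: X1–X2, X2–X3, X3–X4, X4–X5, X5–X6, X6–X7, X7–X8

A tree decomposition must satisfy three properties: every vertex lies in some bag; for every edge, both endpoints lie together in some bag; and for every vertex, the bags containing it form a connected subtree. Here edge (3,6) lies in no bag, so the decomposition is invalid.

No — edge (3,6) lies in no bag.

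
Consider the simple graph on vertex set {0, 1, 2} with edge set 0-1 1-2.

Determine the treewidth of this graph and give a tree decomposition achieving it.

Treewidth 1.
One optimal decomposition is:
Bags: B1 = {1, 2}  B2 = {0, 1}
Tree: B1–B2

Each bag holds 2 vertices, so the decomposition has width 1, which upper-bounds the treewidth. Any graph with an edge has treewidth ≥ 1, and G has the edge 1–2. The upper and lower bounds meet at 1, so that is the treewidth.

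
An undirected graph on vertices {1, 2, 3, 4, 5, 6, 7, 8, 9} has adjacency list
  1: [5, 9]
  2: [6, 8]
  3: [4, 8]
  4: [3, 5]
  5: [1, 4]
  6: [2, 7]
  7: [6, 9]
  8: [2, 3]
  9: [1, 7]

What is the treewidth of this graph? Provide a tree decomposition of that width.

Every bag has size at most 3, so the width is 3 − 1 = 2 and tw(G) ≤ 2. For the lower bound, G contains the cycle 2–6–7–9–1–5–4–3–8–2, so G is not a forest; only forests have treewidth ≤ 1, hence tw(G) ≥ 2. Combining the bounds, tw(G) = 2.

Treewidth 2.
Bags: B1 = {2, 6, 7}  B2 = {2, 7, 9}  B3 = {1, 2, 9}  B4 = {1, 2, 5}  B5 = {2, 4, 5}  B6 = {2, 3, 4}  B7 = {2, 3, 8}
Tree: B1–B2, B2–B3, B3–B4, B4–B5, B5–B6, B6–B7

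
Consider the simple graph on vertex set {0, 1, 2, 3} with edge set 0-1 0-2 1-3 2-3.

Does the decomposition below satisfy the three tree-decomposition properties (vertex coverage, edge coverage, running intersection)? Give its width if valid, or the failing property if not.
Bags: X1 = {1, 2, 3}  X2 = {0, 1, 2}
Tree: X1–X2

Every vertex of G appears in some bag (union = {0, 1, 2, 3}); every edge is covered by a bag; and for each vertex v the set of bags containing v is connected in the bag tree. The decomposition is therefore valid. The largest bag has 3 vertices, so the width is 2.

Yes; width 2.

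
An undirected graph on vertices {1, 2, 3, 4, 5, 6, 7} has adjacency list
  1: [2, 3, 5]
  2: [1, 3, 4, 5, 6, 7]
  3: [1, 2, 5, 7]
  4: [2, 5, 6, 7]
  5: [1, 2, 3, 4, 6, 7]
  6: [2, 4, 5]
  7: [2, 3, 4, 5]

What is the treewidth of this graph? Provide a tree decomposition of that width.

Treewidth 3.
One optimal decomposition is:
Bags: B1 = {2, 3, 5, 7}  B2 = {2, 4, 5, 7}  B3 = {1, 2, 3, 5}  B4 = {2, 4, 5, 6}
Tree: B1–B2, B1–B3, B2–B4

Every bag has size at most 4, so the width is 4 − 1 = 3 and tw(G) ≤ 3. Conversely, {1, 2, 3, 5} is a clique of size 4, and the vertices of any clique must share a bag in every tree decomposition; so some bag has ≥ 4 vertices and tw(G) ≥ 3. The upper and lower bounds meet at 3, so that is the treewidth.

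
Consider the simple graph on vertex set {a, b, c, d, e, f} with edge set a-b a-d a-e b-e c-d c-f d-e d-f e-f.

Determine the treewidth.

2

A width-2 tree decomposition is:
Bags: B1 = {d, e, f}  B2 = {a, d, e}  B3 = {a, b, e}  B4 = {c, d, f}
Tree: B1–B2, B2–B3, B1–B4
Every bag has size at most 3, so the width is 3 − 1 = 2 and tw(G) ≤ 2. Conversely, {a, d, e} is a clique of size 3, and the vertices of any clique must share a bag in every tree decomposition; so some bag has ≥ 3 vertices and tw(G) ≥ 2. The upper and lower bounds meet at 2, so that is the treewidth.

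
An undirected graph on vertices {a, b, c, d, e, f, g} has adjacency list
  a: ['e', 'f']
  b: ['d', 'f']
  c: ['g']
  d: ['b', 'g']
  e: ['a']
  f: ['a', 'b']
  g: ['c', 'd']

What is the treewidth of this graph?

1

A width-1 tree decomposition is:
Bags: B1 = {c, g}  B2 = {d, g}  B3 = {b, d}  B4 = {b, f}  B5 = {a, f}  B6 = {a, e}
Tree: B1–B2, B2–B3, B3–B4, B4–B5, B5–B6
Each bag holds 2 vertices, so the decomposition has width 1, which upper-bounds the treewidth. Since G has at least one edge (e.g. c–g), it is not an edgeless graph, so tw(G) ≥ 1. Hence tw(G) = 1 exactly.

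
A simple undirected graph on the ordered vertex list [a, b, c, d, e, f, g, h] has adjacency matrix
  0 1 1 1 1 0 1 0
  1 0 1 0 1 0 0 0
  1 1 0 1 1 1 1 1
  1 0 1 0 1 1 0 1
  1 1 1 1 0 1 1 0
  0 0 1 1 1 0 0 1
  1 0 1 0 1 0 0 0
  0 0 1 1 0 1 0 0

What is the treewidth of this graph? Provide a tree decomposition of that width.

The largest bag has 4 vertices, giving width 3; this decomposition certifies tw(G) ≤ 3. On the other hand G contains the 4-clique {a, c, d, e}. A clique must lie in a single bag of any decomposition, so no decomposition can have width below 3. The upper and lower bounds meet at 3, so that is the treewidth.

Treewidth 3.
Bags: B1 = {a, c, e, g}  B2 = {a, c, d, e}  B3 = {c, d, e, f}  B4 = {c, d, f, h}  B5 = {a, b, c, e}
Tree: B1–B2, B2–B3, B3–B4, B2–B5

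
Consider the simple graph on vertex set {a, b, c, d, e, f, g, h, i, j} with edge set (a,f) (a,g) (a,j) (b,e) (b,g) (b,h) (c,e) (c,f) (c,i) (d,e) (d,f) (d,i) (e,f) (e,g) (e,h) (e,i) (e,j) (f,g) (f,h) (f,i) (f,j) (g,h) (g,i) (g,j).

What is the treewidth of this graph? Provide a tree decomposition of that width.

Each bag holds 4 vertices, so the decomposition has width 3, which upper-bounds the treewidth. For the lower bound, the 4 vertices {d, e, f, i} are pairwise adjacent, and any tree decomposition puts a clique entirely inside one bag — forcing width ≥ 3. Hence tw(G) = 3 exactly.

Treewidth 3.
Bags: B1 = {e, f, g, j}  B2 = {a, f, g, j}  B3 = {e, f, g, i}  B4 = {e, f, g, h}  B5 = {c, e, f, i}  B6 = {d, e, f, i}  B7 = {b, e, g, h}
Tree: B1–B2, B1–B3, B3–B4, B3–B5, B5–B6, B4–B7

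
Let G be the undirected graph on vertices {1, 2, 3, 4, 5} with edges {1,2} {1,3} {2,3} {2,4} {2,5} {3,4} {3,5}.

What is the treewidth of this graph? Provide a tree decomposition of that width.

The largest bag has 3 vertices, giving width 2; this decomposition certifies tw(G) ≤ 2. On the other hand G contains the 3-clique {1, 2, 3}. A clique must lie in a single bag of any decomposition, so no decomposition can have width below 2. Combining the bounds, tw(G) = 2.

Treewidth 2.
One such decomposition:
Bags: B1 = {1, 2, 3}  B2 = {2, 3, 4}  B3 = {2, 3, 5}
Tree: B1–B2, B2–B3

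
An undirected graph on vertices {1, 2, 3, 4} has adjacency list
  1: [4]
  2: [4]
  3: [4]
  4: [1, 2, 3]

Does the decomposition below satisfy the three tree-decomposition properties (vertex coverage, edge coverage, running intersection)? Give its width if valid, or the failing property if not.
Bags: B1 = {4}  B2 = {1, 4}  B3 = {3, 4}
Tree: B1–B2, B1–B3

A tree decomposition must satisfy three properties: every vertex lies in some bag; for every edge, both endpoints lie together in some bag; and for every vertex, the bags containing it form a connected subtree. Here vertex 2 appears in no bag, so the decomposition is invalid.

No — vertex 2 appears in no bag.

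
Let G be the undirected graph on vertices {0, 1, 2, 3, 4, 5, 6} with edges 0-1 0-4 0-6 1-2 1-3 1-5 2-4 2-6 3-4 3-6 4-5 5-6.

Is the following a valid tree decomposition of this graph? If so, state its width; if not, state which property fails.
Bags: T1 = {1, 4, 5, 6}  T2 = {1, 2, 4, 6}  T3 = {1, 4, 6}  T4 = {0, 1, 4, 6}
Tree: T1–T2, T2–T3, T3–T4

A tree decomposition must satisfy three properties: every vertex lies in some bag; for every edge, both endpoints lie together in some bag; and for every vertex, the bags containing it form a connected subtree. Here vertex 3 appears in no bag, so the decomposition is invalid.

No — vertex 3 appears in no bag.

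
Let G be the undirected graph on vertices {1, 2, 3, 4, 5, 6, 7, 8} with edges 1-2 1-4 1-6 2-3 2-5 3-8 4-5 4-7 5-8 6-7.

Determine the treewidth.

A width-2 tree decomposition is:
Bags: B1 = {2, 3, 8}  B2 = {2, 5, 8}  B3 = {1, 2, 5}  B4 = {1, 4, 5}  B5 = {1, 4, 6}  B6 = {4, 6, 7}
Tree: B1–B2, B2–B3, B3–B4, B4–B5, B5–B6
Each bag holds 3 vertices, so the decomposition has width 2, which upper-bounds the treewidth. Since 3–8–5–2–3 is a cycle in G, G is not acyclic. Forests are exactly the graphs of treewidth ≤ 1, so tw(G) ≥ 2. Hence tw(G) = 2 exactly.

2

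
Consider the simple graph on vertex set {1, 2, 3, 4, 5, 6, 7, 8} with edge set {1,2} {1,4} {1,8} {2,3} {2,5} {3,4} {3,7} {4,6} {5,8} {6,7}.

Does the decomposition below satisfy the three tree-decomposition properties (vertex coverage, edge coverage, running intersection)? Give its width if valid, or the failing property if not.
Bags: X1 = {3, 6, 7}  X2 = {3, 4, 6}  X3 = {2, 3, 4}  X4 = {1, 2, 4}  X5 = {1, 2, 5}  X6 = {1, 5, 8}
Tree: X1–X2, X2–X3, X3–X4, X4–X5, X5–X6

Every vertex of G appears in some bag (union = {1, 2, 3, 4, 5, 6, 7, 8}); every edge is covered by a bag; and for each vertex v the set of bags containing v is connected in the bag tree. The decomposition is therefore valid. The largest bag has 3 vertices, so the width is 2.

Yes; width 2.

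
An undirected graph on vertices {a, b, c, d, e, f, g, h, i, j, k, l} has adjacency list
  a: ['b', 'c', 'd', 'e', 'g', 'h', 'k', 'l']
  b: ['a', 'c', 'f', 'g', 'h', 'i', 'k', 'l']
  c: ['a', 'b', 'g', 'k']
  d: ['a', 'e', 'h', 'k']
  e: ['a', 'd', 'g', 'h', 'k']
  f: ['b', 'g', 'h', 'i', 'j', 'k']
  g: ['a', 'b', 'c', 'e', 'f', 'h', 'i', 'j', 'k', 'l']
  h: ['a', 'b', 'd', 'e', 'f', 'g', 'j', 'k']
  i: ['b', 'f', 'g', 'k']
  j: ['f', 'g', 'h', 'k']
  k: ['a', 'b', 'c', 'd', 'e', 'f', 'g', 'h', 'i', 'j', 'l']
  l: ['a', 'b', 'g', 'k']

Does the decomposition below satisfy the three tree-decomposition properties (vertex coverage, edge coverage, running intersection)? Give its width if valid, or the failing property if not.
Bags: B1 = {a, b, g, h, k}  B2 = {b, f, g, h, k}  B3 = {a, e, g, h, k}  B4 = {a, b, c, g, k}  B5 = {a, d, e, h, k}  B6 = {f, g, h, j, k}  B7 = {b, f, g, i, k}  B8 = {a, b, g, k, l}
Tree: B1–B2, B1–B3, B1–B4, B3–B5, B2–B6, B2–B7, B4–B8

Yes; width 4.

Every vertex of G appears in some bag (union = {a, b, c, d, e, f, g, h, i, j, k, l}); every edge is covered by a bag; and for each vertex v the set of bags containing v is connected in the bag tree. The decomposition is therefore valid. The largest bag has 5 vertices, so the width is 4.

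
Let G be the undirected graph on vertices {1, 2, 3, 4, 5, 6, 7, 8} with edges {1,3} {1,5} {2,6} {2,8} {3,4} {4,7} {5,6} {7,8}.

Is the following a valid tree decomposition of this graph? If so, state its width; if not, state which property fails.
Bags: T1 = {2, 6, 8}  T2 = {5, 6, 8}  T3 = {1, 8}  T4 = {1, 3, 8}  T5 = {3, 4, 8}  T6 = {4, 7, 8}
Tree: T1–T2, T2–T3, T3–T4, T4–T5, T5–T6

A tree decomposition must satisfy three properties: every vertex lies in some bag; for every edge, both endpoints lie together in some bag; and for every vertex, the bags containing it form a connected subtree. Here edge (5,1) lies in no bag, so the decomposition is invalid.

No — edge (5,1) lies in no bag.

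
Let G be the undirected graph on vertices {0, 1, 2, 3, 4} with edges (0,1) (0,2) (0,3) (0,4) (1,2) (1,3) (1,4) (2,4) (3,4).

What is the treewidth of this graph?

A width-3 tree decomposition is:
Bags: B1 = {0, 1, 2, 4}  B2 = {0, 1, 3, 4}
Tree: B1–B2
The largest bag has 4 vertices, giving width 3; this decomposition certifies tw(G) ≤ 3. On the other hand G contains the 4-clique {0, 1, 2, 4}. A clique must lie in a single bag of any decomposition, so no decomposition can have width below 3. Hence tw(G) = 3 exactly.

3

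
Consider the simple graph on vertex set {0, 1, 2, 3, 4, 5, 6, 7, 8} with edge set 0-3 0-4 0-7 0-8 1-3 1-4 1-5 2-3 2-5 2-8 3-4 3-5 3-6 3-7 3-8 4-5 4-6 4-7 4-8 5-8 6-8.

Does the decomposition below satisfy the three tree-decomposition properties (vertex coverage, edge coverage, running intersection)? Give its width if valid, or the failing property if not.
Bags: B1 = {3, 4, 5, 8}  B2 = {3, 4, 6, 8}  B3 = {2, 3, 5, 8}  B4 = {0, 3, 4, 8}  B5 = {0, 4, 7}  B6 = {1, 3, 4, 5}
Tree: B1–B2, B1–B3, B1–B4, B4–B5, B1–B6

No — edge (3,7) lies in no bag.

A tree decomposition must satisfy three properties: every vertex lies in some bag; for every edge, both endpoints lie together in some bag; and for every vertex, the bags containing it form a connected subtree. Here edge (3,7) lies in no bag, so the decomposition is invalid.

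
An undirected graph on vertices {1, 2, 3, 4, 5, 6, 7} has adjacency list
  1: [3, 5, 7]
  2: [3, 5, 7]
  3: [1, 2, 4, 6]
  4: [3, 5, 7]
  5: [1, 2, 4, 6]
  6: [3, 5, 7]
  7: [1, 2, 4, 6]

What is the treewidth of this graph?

A width-3 tree decomposition is:
Bags: B1 = {1, 3, 5, 7}  B2 = {3, 4, 5, 7}  B3 = {2, 3, 5, 7}  B4 = {3, 5, 6, 7}
Tree: B1–B2, B2–B3, B3–B4
Each bag holds 4 vertices, so the decomposition has width 3, which upper-bounds the treewidth. For the lower bound: the 4 vertex sets {1,5}, {3,4}, {7}, {2} are disjoint, each induces a connected subgraph, and every pair is joined by at least one edge of G. Contracting each set to a single vertex therefore yields K_{4} as a minor, and since treewidth is minor-monotone, tw(G) ≥ tw(K_{4}) = 3. Combining the bounds, tw(G) = 3.

3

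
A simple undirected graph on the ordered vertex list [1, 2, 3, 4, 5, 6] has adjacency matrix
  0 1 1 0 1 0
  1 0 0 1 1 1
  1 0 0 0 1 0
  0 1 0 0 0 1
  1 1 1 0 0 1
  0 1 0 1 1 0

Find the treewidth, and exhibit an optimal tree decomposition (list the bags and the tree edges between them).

Treewidth 2.
One such decomposition:
Bags: B1 = {2, 5, 6}  B2 = {1, 2, 5}  B3 = {1, 3, 5}  B4 = {2, 4, 6}
Tree: B1–B2, B2–B3, B1–B4

The largest bag has 3 vertices, giving width 2; this decomposition certifies tw(G) ≤ 2. For the lower bound, the 3 vertices {2, 4, 6} are pairwise adjacent, and any tree decomposition puts a clique entirely inside one bag — forcing width ≥ 2. The upper and lower bounds meet at 2, so that is the treewidth.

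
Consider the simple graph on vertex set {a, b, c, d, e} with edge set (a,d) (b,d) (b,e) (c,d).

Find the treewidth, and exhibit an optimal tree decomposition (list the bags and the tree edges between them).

Every bag has size at most 2, so the width is 2 − 1 = 1 and tw(G) ≤ 1. Since G has at least one edge (e.g. b–e), it is not an edgeless graph, so tw(G) ≥ 1. Hence tw(G) = 1 exactly.

Treewidth 1.
One such decomposition:
Bags: B1 = {b, e}  B2 = {b, d}  B3 = {c, d}  B4 = {a, d}
Tree: B1–B2, B2–B3, B3–B4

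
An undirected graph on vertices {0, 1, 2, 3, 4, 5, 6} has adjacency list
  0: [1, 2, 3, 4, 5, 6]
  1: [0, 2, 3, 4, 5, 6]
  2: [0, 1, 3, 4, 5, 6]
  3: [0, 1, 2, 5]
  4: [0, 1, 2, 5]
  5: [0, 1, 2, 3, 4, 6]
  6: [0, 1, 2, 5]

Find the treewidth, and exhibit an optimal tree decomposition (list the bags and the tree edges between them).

Treewidth 4.
One such decomposition:
Bags: B1 = {0, 1, 2, 4, 5}  B2 = {0, 1, 2, 5, 6}  B3 = {0, 1, 2, 3, 5}
Tree: B1–B2, B2–B3

Every bag has size at most 5, so the width is 5 − 1 = 4 and tw(G) ≤ 4. For the lower bound, the 5 vertices {0, 1, 2, 3, 5} are pairwise adjacent, and any tree decomposition puts a clique entirely inside one bag — forcing width ≥ 4. Therefore the treewidth is 4.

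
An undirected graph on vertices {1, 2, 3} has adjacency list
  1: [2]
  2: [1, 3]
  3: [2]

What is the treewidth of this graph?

1

A width-1 tree decomposition is:
Bags: B1 = {2, 3}  B2 = {1, 2}
Tree: B1–B2
The largest bag has 2 vertices, giving width 1; this decomposition certifies tw(G) ≤ 1. G has an edge, so its treewidth is at least 1. The upper and lower bounds meet at 1, so that is the treewidth.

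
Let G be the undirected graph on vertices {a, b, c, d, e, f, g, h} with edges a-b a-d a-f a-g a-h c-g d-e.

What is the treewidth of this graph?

A width-1 tree decomposition is:
Bags: B1 = {a, f}  B2 = {a, g}  B3 = {a, b}  B4 = {a, d}  B5 = {d, e}  B6 = {a, h}  B7 = {c, g}
Tree: B1–B2, B2–B3, B1–B4, B4–B5, B2–B6, B2–B7
Every bag has size at most 2, so the width is 2 − 1 = 1 and tw(G) ≤ 1. Any graph with an edge has treewidth ≥ 1, and G has the edge f–a. Therefore the treewidth is 1.

1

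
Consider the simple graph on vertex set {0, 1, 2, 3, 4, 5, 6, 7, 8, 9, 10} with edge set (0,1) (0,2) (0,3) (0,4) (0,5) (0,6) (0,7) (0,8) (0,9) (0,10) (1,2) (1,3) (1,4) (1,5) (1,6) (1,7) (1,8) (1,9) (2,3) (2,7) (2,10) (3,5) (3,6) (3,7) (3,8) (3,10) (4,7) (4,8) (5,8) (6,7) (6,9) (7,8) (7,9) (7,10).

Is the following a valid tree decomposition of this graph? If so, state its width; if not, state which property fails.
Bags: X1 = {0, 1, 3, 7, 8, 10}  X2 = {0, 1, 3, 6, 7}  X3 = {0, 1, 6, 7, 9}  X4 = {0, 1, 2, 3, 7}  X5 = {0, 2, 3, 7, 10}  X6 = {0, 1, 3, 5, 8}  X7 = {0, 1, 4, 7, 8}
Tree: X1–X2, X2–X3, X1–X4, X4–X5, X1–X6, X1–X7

No — bags containing vertex 10 are not connected in the tree.

A tree decomposition must satisfy three properties: every vertex lies in some bag; for every edge, both endpoints lie together in some bag; and for every vertex, the bags containing it form a connected subtree. Here bags containing vertex 10 are not connected in the tree, so the decomposition is invalid.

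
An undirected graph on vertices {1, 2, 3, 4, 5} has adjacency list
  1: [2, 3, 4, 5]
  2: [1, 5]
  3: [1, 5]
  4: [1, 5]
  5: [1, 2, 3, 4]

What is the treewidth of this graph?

A width-2 tree decomposition is:
Bags: B1 = {1, 4, 5}  B2 = {1, 2, 5}  B3 = {1, 3, 5}
Tree: B1–B2, B1–B3
The largest bag has 3 vertices, giving width 2; this decomposition certifies tw(G) ≤ 2. For the lower bound, the 3 vertices {1, 2, 5} are pairwise adjacent, and any tree decomposition puts a clique entirely inside one bag — forcing width ≥ 2. Therefore the treewidth is 2.

2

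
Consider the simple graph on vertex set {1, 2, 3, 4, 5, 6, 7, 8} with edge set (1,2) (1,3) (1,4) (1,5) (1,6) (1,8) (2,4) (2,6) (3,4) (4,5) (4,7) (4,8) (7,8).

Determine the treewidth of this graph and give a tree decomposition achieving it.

Each bag holds 3 vertices, so the decomposition has width 2, which upper-bounds the treewidth. On the other hand G contains the 3-clique {1, 4, 8}. A clique must lie in a single bag of any decomposition, so no decomposition can have width below 2. The upper and lower bounds meet at 2, so that is the treewidth.

Treewidth 2.
One such decomposition:
Bags: B1 = {1, 3, 4}  B2 = {1, 2, 4}  B3 = {1, 2, 6}  B4 = {1, 4, 8}  B5 = {4, 7, 8}  B6 = {1, 4, 5}
Tree: B1–B2, B2–B3, B1–B4, B4–B5, B4–B6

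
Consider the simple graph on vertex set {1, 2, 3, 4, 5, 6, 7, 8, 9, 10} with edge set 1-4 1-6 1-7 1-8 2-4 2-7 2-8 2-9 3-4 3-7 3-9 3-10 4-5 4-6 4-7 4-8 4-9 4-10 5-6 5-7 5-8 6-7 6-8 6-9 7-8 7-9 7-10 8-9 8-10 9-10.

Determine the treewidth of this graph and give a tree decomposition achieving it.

Treewidth 4.
One optimal decomposition is:
Bags: B1 = {2, 4, 7, 8, 9}  B2 = {4, 6, 7, 8, 9}  B3 = {4, 7, 8, 9, 10}  B4 = {4, 5, 6, 7, 8}  B5 = {1, 4, 6, 7, 8}  B6 = {3, 4, 7, 9, 10}
Tree: B1–B2, B2–B3, B2–B4, B4–B5, B3–B6

Each bag holds 5 vertices, so the decomposition has width 4, which upper-bounds the treewidth. Conversely, {2, 4, 7, 8, 9} is a clique of size 5, and the vertices of any clique must share a bag in every tree decomposition; so some bag has ≥ 5 vertices and tw(G) ≥ 4. The upper and lower bounds meet at 4, so that is the treewidth.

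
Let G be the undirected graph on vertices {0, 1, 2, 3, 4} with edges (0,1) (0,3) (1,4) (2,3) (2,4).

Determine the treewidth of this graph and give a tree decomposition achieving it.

Treewidth 2.
One optimal decomposition is:
Bags: B1 = {0, 1, 4}  B2 = {0, 2, 4}  B3 = {0, 2, 3}
Tree: B1–B2, B2–B3

The largest bag has 3 vertices, giving width 2; this decomposition certifies tw(G) ≤ 2. Since 0–1–4–2–3–0 is a cycle in G, G is not acyclic. Forests are exactly the graphs of treewidth ≤ 1, so tw(G) ≥ 2. The upper and lower bounds meet at 2, so that is the treewidth.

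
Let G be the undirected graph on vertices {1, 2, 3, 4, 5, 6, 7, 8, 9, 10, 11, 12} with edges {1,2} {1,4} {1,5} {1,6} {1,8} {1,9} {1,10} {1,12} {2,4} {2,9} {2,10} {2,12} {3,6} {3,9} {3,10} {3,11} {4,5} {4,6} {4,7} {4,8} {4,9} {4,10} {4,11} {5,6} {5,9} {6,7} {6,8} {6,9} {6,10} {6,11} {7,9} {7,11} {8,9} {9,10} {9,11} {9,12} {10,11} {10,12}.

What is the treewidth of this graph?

A width-4 tree decomposition is:
Bags: B1 = {1, 2, 4, 9, 10}  B2 = {1, 4, 6, 9, 10}  B3 = {4, 6, 9, 10, 11}  B4 = {4, 6, 7, 9, 11}  B5 = {3, 6, 9, 10, 11}  B6 = {1, 4, 5, 6, 9}  B7 = {1, 2, 9, 10, 12}  B8 = {1, 4, 6, 8, 9}
Tree: B1–B2, B2–B3, B3–B4, B3–B5, B2–B6, B1–B7, B2–B8
Every bag has size at most 5, so the width is 5 − 1 = 4 and tw(G) ≤ 4. On the other hand G contains the 5-clique {3, 6, 9, 10, 11}. A clique must lie in a single bag of any decomposition, so no decomposition can have width below 4. Hence tw(G) = 4 exactly.

4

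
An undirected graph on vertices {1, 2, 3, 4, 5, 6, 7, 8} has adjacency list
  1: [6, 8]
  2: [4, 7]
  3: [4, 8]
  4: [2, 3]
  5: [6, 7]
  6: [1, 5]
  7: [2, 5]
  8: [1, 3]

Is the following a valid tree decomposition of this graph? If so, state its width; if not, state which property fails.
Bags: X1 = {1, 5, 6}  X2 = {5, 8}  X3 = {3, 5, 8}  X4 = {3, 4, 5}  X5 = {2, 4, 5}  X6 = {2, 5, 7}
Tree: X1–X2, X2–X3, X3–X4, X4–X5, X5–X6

A tree decomposition must satisfy three properties: every vertex lies in some bag; for every edge, both endpoints lie together in some bag; and for every vertex, the bags containing it form a connected subtree. Here edge (1,8) lies in no bag, so the decomposition is invalid.

No — edge (1,8) lies in no bag.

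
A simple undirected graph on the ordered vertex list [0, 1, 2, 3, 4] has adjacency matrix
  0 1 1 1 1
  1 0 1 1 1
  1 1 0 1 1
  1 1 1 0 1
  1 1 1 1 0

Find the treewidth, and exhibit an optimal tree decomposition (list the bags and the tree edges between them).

Treewidth 4.
One optimal decomposition is:
Bags: B1 = {0, 1, 2, 3, 4}
Tree: (single bag)

With just one bag of size 5, the width is 5 − 1 = 4, so tw(G) ≤ 4. On the other hand G contains the 5-clique {0, 1, 2, 3, 4}. A clique must lie in a single bag of any decomposition, so no decomposition can have width below 4. Hence tw(G) = 4 exactly.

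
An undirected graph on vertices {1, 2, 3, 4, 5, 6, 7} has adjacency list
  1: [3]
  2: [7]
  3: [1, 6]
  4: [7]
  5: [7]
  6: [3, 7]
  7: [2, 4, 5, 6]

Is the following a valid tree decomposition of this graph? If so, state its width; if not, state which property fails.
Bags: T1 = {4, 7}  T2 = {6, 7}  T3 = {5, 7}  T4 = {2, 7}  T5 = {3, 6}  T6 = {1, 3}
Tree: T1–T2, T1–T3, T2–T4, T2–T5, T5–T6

Yes; width 1.

Vertex coverage: the bags together contain {1, 2, 3, 4, 5, 6, 7}, the full vertex set. Edge coverage: each edge of G has both endpoints in at least one bag. Running intersection: for every vertex, the bags containing it form a connected subtree. All three properties hold, so this is a valid tree decomposition of width max|bag| − 1 = 1, and hence tw(G) ≤ 1.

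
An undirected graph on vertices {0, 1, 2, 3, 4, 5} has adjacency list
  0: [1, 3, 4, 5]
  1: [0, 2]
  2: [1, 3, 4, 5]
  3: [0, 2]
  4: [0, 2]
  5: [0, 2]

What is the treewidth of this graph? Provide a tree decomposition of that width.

Treewidth 2.
Bags: B1 = {0, 2, 3}  B2 = {0, 2, 5}  B3 = {0, 2, 4}  B4 = {0, 1, 2}
Tree: B1–B2, B2–B3, B3–B4

Every bag has size at most 3, so the width is 3 − 1 = 2 and tw(G) ≤ 2. The edges 2–3–0–5–2 form a cycle, so G is not a tree and its treewidth is at least 2. Therefore the treewidth is 2.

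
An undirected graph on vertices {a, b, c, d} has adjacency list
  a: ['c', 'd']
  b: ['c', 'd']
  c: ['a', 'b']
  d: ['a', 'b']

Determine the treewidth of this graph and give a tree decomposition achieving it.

Each bag holds 3 vertices, so the decomposition has width 2, which upper-bounds the treewidth. For the lower bound, G contains the cycle d–a–c–b–d, so G is not a forest; only forests have treewidth ≤ 1, hence tw(G) ≥ 2. Combining the bounds, tw(G) = 2.

Treewidth 2.
Bags: B1 = {a, c, d}  B2 = {b, c, d}
Tree: B1–B2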